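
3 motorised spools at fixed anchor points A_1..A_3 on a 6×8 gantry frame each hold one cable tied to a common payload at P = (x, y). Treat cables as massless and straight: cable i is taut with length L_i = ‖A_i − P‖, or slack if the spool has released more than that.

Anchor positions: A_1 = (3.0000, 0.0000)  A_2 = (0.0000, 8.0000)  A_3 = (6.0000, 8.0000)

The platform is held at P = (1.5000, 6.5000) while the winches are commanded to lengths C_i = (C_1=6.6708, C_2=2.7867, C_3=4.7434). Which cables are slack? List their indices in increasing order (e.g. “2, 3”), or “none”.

i=1: geometric 6.6708 vs commanded 6.6708 ⇒ taut
i=2: geometric 2.1213 vs commanded 2.7867 ⇒ slack
i=3: geometric 4.7434 vs commanded 4.7434 ⇒ taut

2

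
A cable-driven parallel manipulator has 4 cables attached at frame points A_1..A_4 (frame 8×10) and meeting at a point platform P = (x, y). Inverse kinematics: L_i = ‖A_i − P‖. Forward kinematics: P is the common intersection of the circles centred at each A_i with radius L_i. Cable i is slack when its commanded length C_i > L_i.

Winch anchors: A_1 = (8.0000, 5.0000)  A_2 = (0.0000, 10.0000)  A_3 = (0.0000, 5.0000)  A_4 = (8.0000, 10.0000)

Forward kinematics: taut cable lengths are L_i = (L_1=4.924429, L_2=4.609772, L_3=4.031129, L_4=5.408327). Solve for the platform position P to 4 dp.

expand ‖A_i−P‖²=L_i² and subtract eq 1 (q_i ≔ ‖A_i‖²−L_i²)
q_1 = 64.0000+25.0000−24.2500 = 64.7500
eq1−eq2 → [16.0000  -10.0000]·P = -14.0000
eq1−eq3 → [16.0000  0.0000]·P = 56.0000
eq1−eq4 → [0.0000  -10.0000]·P = -70.0000
2×2 solve → P = (3.5000, 7.0000)
check cable 4: ‖A_4−P‖² = 29.2500 ≈ L_4² = 29.2500 ✓

(3.5000, 7.0000)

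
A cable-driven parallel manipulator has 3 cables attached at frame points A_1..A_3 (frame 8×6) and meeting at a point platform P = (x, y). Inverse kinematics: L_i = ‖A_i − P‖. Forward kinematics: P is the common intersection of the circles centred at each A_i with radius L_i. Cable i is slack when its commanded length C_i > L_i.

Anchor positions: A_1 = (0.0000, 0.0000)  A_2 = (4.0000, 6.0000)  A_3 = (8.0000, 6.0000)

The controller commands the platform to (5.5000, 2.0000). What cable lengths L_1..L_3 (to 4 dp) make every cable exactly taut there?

L_1 = √((0.0000−5.5000)² + (0.0000−2.0000)²) = 5.8523
L_2 = √((4.0000−5.5000)² + (6.0000−2.0000)²) = 4.2720
L_3 = √((8.0000−5.5000)² + (6.0000−2.0000)²) = 4.7170

(5.8523, 4.2720, 4.7170)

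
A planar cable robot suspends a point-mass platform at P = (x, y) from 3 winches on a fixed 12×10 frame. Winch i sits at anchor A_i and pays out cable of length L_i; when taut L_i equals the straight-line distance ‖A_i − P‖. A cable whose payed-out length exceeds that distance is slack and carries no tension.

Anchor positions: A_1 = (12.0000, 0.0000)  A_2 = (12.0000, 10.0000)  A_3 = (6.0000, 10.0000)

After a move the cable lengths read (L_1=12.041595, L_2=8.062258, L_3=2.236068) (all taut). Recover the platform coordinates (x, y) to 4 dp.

circle eqns → linear via eq_j − eq_1; set c_j = A_j·A_j − L_j²
c_1 = 144.0000+0.0000−145.0000 = -1.0000
0.0000·x − 20.0000·y = c_1−c_2 = -180.0000
12.0000·x − 20.0000·y = c_1−c_3 = -132.0000
solve first two rows → x=4.0000, y=9.0000

(4.0000, 9.0000)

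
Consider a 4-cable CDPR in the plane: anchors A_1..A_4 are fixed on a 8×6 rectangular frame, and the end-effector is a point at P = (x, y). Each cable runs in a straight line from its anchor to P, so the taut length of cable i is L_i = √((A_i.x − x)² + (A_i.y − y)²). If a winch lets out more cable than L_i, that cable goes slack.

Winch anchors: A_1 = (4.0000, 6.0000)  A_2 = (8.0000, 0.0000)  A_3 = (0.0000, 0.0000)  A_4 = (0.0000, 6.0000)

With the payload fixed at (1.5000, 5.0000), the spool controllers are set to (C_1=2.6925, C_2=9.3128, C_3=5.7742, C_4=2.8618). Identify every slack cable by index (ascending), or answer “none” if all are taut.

2, 3, 4

i=1: geometric 2.6926 vs commanded 2.6925 ⇒ taut
i=2: geometric 8.2006 vs commanded 9.3128 ⇒ slack
i=3: geometric 5.2202 vs commanded 5.7742 ⇒ slack
i=4: geometric 1.8028 vs commanded 2.8618 ⇒ slack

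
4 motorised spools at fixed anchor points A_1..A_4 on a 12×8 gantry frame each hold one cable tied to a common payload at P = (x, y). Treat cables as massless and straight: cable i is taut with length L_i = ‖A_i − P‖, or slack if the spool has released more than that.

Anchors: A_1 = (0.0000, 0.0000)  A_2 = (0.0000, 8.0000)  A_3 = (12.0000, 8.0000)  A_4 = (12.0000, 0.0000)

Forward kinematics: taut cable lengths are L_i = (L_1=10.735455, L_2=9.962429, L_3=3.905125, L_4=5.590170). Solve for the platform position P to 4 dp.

expand ‖A_i−P‖²=L_i² and subtract eq 1 (k_i ≔ ‖A_i‖²−L_i²)
k_1 = 0.0000+0.0000−115.2500 = -115.2500
eq1−eq2 → [0.0000  -16.0000]·P = -80.0000
eq1−eq3 → [-24.0000  -16.0000]·P = -308.0000
eq1−eq4 → [-24.0000  0.0000]·P = -228.0000
2×2 solve → P = (9.5000, 5.0000)
check cable 4: ‖A_4−P‖² = 31.2500 ≈ L_4² = 31.2500 ✓

(9.5000, 5.0000)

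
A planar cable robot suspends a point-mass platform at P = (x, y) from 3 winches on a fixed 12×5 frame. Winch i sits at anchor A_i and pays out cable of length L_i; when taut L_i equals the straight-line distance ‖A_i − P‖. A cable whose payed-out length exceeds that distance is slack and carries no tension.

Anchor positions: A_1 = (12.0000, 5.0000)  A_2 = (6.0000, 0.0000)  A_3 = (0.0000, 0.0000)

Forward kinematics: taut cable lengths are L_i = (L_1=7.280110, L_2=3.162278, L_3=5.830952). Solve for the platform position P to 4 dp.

expand ‖A_i−P‖²=L_i² and subtract eq 1 (c_i ≔ ‖A_i‖²−L_i²)
c_1 = 144.0000+25.0000−53.0000 = 116.0000
eq1−eq2 → [12.0000  10.0000]·P = 90.0000
eq1−eq3 → [24.0000  10.0000]·P = 150.0000
2×2 solve → P = (5.0000, 3.0000)

(5.0000, 3.0000)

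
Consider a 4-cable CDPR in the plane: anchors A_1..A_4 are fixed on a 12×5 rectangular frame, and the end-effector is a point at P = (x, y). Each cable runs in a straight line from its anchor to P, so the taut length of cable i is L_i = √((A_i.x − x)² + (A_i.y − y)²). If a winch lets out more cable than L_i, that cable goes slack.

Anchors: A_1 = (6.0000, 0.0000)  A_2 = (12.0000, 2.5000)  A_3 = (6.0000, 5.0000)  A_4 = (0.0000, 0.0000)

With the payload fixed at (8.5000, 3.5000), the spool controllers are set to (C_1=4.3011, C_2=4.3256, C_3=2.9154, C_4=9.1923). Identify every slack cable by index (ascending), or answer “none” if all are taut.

cable 1: √((-2.5000)²+(-3.5000)²)=4.3012, C_1=4.3011: taut
cable 2: √((3.5000)²+(-1.0000)²)=3.6401, C_2=4.3256: slack
cable 3: √((-2.5000)²+(1.5000)²)=2.9155, C_3=2.9154: taut
cable 4: √((-8.5000)²+(-3.5000)²)=9.1924, C_4=9.1923: taut

2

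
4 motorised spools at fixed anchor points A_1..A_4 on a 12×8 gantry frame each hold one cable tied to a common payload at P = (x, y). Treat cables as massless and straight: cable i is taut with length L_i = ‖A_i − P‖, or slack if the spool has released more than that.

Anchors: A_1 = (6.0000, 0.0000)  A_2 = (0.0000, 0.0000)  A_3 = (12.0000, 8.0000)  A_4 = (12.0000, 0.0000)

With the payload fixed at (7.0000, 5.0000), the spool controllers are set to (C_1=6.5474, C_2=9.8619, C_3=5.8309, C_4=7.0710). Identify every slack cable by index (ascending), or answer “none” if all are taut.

1, 2

cable 1: √((-1.0000)²+(-5.0000)²)=5.0990, C_1=6.5474: slack
cable 2: √((-7.0000)²+(-5.0000)²)=8.6023, C_2=9.8619: slack
cable 3: √((5.0000)²+(3.0000)²)=5.8310, C_3=5.8309: taut
cable 4: √((5.0000)²+(-5.0000)²)=7.0711, C_4=7.0710: taut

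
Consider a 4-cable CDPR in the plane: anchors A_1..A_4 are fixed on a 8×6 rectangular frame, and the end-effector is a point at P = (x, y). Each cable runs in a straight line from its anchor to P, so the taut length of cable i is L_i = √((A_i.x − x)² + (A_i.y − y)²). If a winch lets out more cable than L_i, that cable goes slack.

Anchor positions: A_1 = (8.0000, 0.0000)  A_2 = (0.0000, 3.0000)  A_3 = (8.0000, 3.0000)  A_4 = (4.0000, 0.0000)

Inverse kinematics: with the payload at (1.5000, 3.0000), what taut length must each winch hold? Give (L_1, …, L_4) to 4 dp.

L_1: Δ = A_1−P = (6.5000, -3.0000) → ‖Δ‖ = √51.2500 = 7.1589
L_2: Δ = A_2−P = (-1.5000, 0.0000) → ‖Δ‖ = √2.2500 = 1.5000
L_3: Δ = A_3−P = (6.5000, 0.0000) → ‖Δ‖ = √42.2500 = 6.5000
L_4: Δ = A_4−P = (2.5000, -3.0000) → ‖Δ‖ = √15.2500 = 3.9051

(7.1589, 1.5000, 6.5000, 3.9051)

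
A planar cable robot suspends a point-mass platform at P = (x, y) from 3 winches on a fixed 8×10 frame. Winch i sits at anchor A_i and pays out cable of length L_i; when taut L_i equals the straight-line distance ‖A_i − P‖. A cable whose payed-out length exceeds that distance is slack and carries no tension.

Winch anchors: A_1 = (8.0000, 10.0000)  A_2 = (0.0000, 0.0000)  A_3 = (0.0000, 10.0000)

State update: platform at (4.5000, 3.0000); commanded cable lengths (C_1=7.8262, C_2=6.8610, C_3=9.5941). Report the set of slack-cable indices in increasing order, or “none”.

2, 3

i=1: geometric 7.8262 vs commanded 7.8262 ⇒ taut
i=2: geometric 5.4083 vs commanded 6.8610 ⇒ slack
i=3: geometric 8.3217 vs commanded 9.5941 ⇒ slack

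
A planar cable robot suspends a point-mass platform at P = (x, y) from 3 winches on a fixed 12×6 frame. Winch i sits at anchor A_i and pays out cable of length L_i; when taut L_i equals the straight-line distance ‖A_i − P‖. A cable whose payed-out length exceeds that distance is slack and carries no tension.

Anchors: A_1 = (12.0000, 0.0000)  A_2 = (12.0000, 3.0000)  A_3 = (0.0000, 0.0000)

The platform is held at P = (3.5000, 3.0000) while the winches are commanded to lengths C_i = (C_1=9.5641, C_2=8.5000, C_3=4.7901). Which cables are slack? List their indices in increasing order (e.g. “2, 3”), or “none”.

1, 3

cable 1: √((8.5000)²+(-3.0000)²)=9.0139, C_1=9.5641: slack
cable 2: √((8.5000)²+(0.0000)²)=8.5000, C_2=8.5000: taut
cable 3: √((-3.5000)²+(-3.0000)²)=4.6098, C_3=4.7901: slack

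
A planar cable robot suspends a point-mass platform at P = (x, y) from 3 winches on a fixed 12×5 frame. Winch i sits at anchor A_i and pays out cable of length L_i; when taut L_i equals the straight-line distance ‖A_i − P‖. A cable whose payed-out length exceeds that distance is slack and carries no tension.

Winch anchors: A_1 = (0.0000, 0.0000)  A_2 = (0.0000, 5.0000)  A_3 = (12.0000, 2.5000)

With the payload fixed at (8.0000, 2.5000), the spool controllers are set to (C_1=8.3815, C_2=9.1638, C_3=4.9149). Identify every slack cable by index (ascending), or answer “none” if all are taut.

2, 3

cable 1: L_1 = ‖A_1−P‖ = 8.3815;  C_1 = 8.3815 → taut
cable 2: L_2 = ‖A_2−P‖ = 8.3815;  C_2 = 9.1638 → slack
cable 3: L_3 = ‖A_3−P‖ = 4.0000;  C_3 = 4.9149 → slack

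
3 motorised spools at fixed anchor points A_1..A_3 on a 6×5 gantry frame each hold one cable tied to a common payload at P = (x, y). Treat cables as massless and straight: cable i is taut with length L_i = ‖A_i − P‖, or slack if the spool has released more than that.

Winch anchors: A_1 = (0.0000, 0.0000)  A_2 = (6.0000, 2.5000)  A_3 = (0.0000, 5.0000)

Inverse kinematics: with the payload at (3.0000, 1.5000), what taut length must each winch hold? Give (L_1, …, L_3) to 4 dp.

L_1 = √((0.0000−3.0000)² + (0.0000−1.5000)²) = 3.3541
L_2 = √((6.0000−3.0000)² + (2.5000−1.5000)²) = 3.1623
L_3 = √((0.0000−3.0000)² + (5.0000−1.5000)²) = 4.6098

(3.3541, 3.1623, 4.6098)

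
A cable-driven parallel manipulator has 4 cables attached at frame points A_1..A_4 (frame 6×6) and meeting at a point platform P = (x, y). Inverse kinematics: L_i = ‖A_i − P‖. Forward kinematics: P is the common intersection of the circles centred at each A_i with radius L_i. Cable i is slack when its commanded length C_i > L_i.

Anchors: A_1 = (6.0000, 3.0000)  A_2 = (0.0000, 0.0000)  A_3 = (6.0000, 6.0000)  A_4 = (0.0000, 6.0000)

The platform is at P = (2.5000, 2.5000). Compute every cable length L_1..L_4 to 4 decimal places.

L_1 = √((6.0000−2.5000)² + (3.0000−2.5000)²) = 3.5355
L_2 = √((0.0000−2.5000)² + (0.0000−2.5000)²) = 3.5355
L_3 = √((6.0000−2.5000)² + (6.0000−2.5000)²) = 4.9497
L_4 = √((0.0000−2.5000)² + (6.0000−2.5000)²) = 4.3012

(3.5355, 3.5355, 4.9497, 4.3012)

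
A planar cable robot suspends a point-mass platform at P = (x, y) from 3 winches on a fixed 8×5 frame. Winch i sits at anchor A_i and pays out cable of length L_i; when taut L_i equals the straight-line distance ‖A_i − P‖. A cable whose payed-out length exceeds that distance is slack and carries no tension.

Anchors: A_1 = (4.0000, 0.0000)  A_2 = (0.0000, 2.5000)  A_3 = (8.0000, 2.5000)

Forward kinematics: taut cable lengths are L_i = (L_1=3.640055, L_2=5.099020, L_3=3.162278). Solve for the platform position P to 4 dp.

(5.0000, 3.5000)

circle eqns → linear via eq_j − eq_1; set k_j = A_j·A_j − L_j²
k_1 = 16.0000+0.0000−13.2500 = 2.7500
8.0000·x − 5.0000·y = k_1−k_2 = 22.5000
-8.0000·x − 5.0000·y = k_1−k_3 = -57.5000
solve first two rows → x=5.0000, y=3.5000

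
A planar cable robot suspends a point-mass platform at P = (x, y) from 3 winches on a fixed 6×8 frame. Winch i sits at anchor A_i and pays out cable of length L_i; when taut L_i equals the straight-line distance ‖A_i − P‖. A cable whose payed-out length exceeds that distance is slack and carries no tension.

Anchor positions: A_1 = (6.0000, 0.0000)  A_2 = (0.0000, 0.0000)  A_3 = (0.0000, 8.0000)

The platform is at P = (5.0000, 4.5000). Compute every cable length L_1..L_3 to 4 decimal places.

(4.6098, 6.7268, 6.1033)

L_1: Δ = A_1−P = (1.0000, -4.5000) → ‖Δ‖ = √21.2500 = 4.6098
L_2: Δ = A_2−P = (-5.0000, -4.5000) → ‖Δ‖ = √45.2500 = 6.7268
L_3: Δ = A_3−P = (-5.0000, 3.5000) → ‖Δ‖ = √37.2500 = 6.1033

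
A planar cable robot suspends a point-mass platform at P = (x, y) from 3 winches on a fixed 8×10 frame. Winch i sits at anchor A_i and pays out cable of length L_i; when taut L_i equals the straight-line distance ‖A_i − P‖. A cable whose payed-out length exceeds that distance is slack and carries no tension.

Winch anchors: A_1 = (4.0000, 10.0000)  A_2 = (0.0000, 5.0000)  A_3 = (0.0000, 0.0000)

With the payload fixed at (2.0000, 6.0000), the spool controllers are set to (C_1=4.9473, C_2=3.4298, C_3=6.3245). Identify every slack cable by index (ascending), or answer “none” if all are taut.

1, 2

cable 1: √((2.0000)²+(4.0000)²)=4.4721, C_1=4.9473: slack
cable 2: √((-2.0000)²+(-1.0000)²)=2.2361, C_2=3.4298: slack
cable 3: √((-2.0000)²+(-6.0000)²)=6.3246, C_3=6.3245: taut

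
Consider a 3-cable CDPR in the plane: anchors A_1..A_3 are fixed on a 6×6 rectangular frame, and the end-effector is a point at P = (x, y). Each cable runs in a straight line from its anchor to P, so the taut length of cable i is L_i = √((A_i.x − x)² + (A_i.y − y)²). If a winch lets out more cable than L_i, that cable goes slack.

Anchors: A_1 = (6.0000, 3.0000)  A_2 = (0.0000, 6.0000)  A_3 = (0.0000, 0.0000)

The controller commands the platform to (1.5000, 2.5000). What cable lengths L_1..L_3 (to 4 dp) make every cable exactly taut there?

(4.5277, 3.8079, 2.9155)

cable 1: Δx=4.5000, Δy=0.5000; L_1 = √(Δx²+Δy²) = 4.5277
cable 2: Δx=-1.5000, Δy=3.5000; L_2 = √(Δx²+Δy²) = 3.8079
cable 3: Δx=-1.5000, Δy=-2.5000; L_3 = √(Δx²+Δy²) = 2.9155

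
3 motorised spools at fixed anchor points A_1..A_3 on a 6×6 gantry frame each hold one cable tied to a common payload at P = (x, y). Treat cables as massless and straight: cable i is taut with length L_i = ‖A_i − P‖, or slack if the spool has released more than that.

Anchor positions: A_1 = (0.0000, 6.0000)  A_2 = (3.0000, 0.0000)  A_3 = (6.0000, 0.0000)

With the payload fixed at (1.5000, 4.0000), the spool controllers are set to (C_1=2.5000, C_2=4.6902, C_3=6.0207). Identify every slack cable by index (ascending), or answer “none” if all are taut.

2

i=1: geometric 2.5000 vs commanded 2.5000 ⇒ taut
i=2: geometric 4.2720 vs commanded 4.6902 ⇒ slack
i=3: geometric 6.0208 vs commanded 6.0207 ⇒ taut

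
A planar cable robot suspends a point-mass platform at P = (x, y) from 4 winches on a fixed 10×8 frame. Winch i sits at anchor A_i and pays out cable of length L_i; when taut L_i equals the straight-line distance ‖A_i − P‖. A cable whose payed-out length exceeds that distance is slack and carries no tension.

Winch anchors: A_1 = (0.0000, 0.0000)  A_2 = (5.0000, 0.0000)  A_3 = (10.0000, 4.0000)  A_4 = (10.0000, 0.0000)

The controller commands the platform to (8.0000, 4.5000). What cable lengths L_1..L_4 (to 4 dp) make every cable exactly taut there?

cable 1: Δx=-8.0000, Δy=-4.5000; L_1 = √(Δx²+Δy²) = 9.1788
cable 2: Δx=-3.0000, Δy=-4.5000; L_2 = √(Δx²+Δy²) = 5.4083
cable 3: Δx=2.0000, Δy=-0.5000; L_3 = √(Δx²+Δy²) = 2.0616
cable 4: Δx=2.0000, Δy=-4.5000; L_4 = √(Δx²+Δy²) = 4.9244

(9.1788, 5.4083, 2.0616, 4.9244)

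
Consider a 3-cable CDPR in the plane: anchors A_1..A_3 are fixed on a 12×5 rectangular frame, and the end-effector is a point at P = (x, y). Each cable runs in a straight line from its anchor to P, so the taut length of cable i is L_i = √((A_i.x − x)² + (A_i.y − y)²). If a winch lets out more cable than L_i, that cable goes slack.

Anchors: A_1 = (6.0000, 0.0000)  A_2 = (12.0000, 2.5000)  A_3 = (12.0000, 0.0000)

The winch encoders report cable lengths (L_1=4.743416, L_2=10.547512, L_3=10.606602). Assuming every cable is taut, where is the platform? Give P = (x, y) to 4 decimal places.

(1.5000, 1.5000)

circle eqns → linear via eq_j − eq_1; set k_j = A_j·A_j − L_j²
k_1 = 36.0000+0.0000−22.5000 = 13.5000
-12.0000·x − 5.0000·y = k_1−k_2 = -25.5000
-12.0000·x + 0.0000·y = k_1−k_3 = -18.0000
solve first two rows → x=1.5000, y=1.5000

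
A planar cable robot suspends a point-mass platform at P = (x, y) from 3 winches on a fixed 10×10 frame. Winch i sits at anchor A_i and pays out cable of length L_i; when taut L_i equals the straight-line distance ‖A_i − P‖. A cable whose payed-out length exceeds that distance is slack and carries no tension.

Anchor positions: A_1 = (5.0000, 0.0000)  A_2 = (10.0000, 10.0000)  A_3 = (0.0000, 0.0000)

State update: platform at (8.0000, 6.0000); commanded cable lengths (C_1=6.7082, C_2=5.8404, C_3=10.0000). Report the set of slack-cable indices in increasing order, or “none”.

i=1: geometric 6.7082 vs commanded 6.7082 ⇒ taut
i=2: geometric 4.4721 vs commanded 5.8404 ⇒ slack
i=3: geometric 10.0000 vs commanded 10.0000 ⇒ taut

2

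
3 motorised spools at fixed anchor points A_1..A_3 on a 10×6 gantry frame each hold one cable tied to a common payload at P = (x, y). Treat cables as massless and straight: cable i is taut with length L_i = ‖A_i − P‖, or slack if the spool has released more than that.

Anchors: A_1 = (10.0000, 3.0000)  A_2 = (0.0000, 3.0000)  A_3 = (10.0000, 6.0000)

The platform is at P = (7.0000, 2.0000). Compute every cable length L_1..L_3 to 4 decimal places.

(3.1623, 7.0711, 5.0000)

L_1: Δ = A_1−P = (3.0000, 1.0000) → ‖Δ‖ = √10.0000 = 3.1623
L_2: Δ = A_2−P = (-7.0000, 1.0000) → ‖Δ‖ = √50.0000 = 7.0711
L_3: Δ = A_3−P = (3.0000, 4.0000) → ‖Δ‖ = √25.0000 = 5.0000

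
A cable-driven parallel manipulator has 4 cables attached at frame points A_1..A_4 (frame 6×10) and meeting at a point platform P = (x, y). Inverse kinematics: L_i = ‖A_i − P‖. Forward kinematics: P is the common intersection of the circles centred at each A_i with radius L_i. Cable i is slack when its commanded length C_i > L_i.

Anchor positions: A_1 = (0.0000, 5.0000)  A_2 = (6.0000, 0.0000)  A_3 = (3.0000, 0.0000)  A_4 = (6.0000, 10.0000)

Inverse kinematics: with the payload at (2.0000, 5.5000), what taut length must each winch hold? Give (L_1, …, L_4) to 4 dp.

(2.0616, 6.8007, 5.5902, 6.0208)

cable 1: Δx=-2.0000, Δy=-0.5000; L_1 = √(Δx²+Δy²) = 2.0616
cable 2: Δx=4.0000, Δy=-5.5000; L_2 = √(Δx²+Δy²) = 6.8007
cable 3: Δx=1.0000, Δy=-5.5000; L_3 = √(Δx²+Δy²) = 5.5902
cable 4: Δx=4.0000, Δy=4.5000; L_4 = √(Δx²+Δy²) = 6.0208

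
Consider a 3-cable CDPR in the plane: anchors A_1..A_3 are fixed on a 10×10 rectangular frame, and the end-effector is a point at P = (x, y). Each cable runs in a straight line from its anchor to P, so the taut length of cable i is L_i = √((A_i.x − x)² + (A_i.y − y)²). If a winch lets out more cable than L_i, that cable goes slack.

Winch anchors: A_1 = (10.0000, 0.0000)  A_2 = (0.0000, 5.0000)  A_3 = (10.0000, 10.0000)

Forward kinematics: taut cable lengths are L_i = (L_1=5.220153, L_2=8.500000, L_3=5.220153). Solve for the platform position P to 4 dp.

(8.5000, 5.0000)

each cable: (A_i−P)·(A_i−P) = L_i²; let q_i = ‖A_i‖²−L_i²
q_1 = 100.0000+0.0000−27.2500 = 72.7500
row 1: 20.0000x − 10.0000y = 120.0000  (q_2=-47.2500)
row 2: 0.0000x − 20.0000y = -100.0000  (q_3=172.7500)
Cramer on rows 1–2 → x = 8.5000, y = 5.0000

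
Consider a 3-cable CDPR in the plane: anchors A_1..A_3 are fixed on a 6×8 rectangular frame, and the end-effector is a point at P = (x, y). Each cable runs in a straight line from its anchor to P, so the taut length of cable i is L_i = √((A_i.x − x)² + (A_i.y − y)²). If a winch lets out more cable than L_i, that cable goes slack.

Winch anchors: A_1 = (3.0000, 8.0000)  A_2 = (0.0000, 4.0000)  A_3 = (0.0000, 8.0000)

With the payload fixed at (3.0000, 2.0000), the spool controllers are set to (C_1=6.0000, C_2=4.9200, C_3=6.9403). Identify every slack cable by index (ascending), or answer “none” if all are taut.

2, 3

cable 1: L_1 = ‖A_1−P‖ = 6.0000;  C_1 = 6.0000 → taut
cable 2: L_2 = ‖A_2−P‖ = 3.6056;  C_2 = 4.9200 → slack
cable 3: L_3 = ‖A_3−P‖ = 6.7082;  C_3 = 6.9403 → slack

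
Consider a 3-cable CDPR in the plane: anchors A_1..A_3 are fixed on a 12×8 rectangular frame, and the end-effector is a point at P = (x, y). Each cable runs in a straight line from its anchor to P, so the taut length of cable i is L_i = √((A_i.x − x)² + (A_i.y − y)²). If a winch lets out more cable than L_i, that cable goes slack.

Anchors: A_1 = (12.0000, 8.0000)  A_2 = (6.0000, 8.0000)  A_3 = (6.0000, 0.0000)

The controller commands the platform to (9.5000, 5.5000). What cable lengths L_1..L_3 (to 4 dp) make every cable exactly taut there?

L_1 = √((12.0000−9.5000)² + (8.0000−5.5000)²) = 3.5355
L_2 = √((6.0000−9.5000)² + (8.0000−5.5000)²) = 4.3012
L_3 = √((6.0000−9.5000)² + (0.0000−5.5000)²) = 6.5192

(3.5355, 4.3012, 6.5192)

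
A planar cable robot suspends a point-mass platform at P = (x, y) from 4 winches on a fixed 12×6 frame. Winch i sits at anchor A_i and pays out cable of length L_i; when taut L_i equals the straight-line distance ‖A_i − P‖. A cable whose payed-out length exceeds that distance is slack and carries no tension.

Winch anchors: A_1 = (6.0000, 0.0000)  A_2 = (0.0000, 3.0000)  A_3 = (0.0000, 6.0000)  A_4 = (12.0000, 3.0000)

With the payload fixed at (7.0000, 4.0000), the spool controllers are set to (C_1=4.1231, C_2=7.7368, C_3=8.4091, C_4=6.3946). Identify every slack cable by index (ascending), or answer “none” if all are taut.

2, 3, 4

i=1: geometric 4.1231 vs commanded 4.1231 ⇒ taut
i=2: geometric 7.0711 vs commanded 7.7368 ⇒ slack
i=3: geometric 7.2801 vs commanded 8.4091 ⇒ slack
i=4: geometric 5.0990 vs commanded 6.3946 ⇒ slack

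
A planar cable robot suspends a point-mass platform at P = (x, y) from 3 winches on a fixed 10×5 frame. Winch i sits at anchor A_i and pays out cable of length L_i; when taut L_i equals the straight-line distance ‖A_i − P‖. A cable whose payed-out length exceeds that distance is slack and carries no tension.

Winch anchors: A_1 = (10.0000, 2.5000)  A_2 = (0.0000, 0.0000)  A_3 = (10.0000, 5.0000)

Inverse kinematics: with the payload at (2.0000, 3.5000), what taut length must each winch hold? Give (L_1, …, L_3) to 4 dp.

(8.0623, 4.0311, 8.1394)

cable 1: Δx=8.0000, Δy=-1.0000; L_1 = √(Δx²+Δy²) = 8.0623
cable 2: Δx=-2.0000, Δy=-3.5000; L_2 = √(Δx²+Δy²) = 4.0311
cable 3: Δx=8.0000, Δy=1.5000; L_3 = √(Δx²+Δy²) = 8.1394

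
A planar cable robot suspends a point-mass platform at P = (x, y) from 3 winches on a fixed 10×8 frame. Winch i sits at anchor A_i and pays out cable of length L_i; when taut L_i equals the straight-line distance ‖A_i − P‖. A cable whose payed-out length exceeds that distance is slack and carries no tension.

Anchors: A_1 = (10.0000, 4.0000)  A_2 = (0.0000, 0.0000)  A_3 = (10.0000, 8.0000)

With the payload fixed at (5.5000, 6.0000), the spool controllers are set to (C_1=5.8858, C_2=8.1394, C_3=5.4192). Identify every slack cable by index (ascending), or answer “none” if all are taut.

1, 3

i=1: geometric 4.9244 vs commanded 5.8858 ⇒ slack
i=2: geometric 8.1394 vs commanded 8.1394 ⇒ taut
i=3: geometric 4.9244 vs commanded 5.4192 ⇒ slack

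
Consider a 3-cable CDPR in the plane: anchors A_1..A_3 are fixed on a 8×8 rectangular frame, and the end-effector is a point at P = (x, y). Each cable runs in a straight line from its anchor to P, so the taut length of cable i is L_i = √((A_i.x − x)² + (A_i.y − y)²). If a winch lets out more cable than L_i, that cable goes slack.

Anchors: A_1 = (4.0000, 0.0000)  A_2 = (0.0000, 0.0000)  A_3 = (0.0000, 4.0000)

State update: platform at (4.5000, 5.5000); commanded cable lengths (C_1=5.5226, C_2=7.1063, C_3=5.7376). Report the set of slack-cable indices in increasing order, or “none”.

3

cable 1: √((-0.5000)²+(-5.5000)²)=5.5227, C_1=5.5226: taut
cable 2: √((-4.5000)²+(-5.5000)²)=7.1063, C_2=7.1063: taut
cable 3: √((-4.5000)²+(-1.5000)²)=4.7434, C_3=5.7376: slack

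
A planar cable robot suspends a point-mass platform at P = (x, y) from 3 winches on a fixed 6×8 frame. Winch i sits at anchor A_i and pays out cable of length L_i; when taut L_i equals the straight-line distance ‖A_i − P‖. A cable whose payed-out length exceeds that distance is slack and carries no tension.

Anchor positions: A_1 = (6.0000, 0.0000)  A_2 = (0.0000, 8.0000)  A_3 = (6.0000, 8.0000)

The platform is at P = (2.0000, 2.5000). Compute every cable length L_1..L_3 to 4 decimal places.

(4.7170, 5.8523, 6.8007)

cable 1: Δx=4.0000, Δy=-2.5000; L_1 = √(Δx²+Δy²) = 4.7170
cable 2: Δx=-2.0000, Δy=5.5000; L_2 = √(Δx²+Δy²) = 5.8523
cable 3: Δx=4.0000, Δy=5.5000; L_3 = √(Δx²+Δy²) = 6.8007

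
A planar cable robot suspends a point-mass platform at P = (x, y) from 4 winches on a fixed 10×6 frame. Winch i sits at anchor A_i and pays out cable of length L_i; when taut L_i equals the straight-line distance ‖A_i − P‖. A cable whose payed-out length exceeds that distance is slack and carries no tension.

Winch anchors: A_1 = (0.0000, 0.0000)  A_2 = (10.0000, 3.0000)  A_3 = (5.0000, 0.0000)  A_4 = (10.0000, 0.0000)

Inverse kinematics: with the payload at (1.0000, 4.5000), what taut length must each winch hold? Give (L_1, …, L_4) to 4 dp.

L_1 = √((0.0000−1.0000)² + (0.0000−4.5000)²) = 4.6098
L_2 = √((10.0000−1.0000)² + (3.0000−4.5000)²) = 9.1241
L_3 = √((5.0000−1.0000)² + (0.0000−4.5000)²) = 6.0208
L_4 = √((10.0000−1.0000)² + (0.0000−4.5000)²) = 10.0623

(4.6098, 9.1241, 6.0208, 10.0623)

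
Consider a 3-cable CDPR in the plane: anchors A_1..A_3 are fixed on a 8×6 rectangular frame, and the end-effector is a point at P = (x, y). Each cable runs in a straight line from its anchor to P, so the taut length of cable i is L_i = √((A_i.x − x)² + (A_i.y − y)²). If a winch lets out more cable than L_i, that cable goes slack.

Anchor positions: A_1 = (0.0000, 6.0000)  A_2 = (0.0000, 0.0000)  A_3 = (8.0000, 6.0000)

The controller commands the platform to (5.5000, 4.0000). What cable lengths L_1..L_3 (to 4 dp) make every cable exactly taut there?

L_1 = √((0.0000−5.5000)² + (6.0000−4.0000)²) = 5.8523
L_2 = √((0.0000−5.5000)² + (0.0000−4.0000)²) = 6.8007
L_3 = √((8.0000−5.5000)² + (6.0000−4.0000)²) = 3.2016

(5.8523, 6.8007, 3.2016)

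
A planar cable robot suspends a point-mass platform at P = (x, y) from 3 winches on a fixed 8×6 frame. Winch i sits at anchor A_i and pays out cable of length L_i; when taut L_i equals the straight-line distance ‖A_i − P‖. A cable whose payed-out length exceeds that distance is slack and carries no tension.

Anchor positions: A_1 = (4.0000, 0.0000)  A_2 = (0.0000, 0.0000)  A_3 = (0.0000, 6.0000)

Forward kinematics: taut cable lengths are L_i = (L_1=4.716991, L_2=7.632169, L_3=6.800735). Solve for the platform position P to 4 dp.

(6.5000, 4.0000)

expand ‖A_i−P‖²=L_i² and subtract eq 1 (q_i ≔ ‖A_i‖²−L_i²)
q_1 = 16.0000+0.0000−22.2500 = -6.2500
eq1−eq2 → [8.0000  0.0000]·P = 52.0000
eq1−eq3 → [8.0000  -12.0000]·P = 4.0000
2×2 solve → P = (6.5000, 4.0000)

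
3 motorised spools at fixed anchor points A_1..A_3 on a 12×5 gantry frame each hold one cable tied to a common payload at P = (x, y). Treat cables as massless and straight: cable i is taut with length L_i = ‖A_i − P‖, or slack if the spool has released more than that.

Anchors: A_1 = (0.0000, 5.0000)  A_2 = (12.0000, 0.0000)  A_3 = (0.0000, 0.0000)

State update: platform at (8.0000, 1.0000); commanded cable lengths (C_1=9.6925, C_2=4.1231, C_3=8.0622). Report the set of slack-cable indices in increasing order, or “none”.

1

cable 1: L_1 = ‖A_1−P‖ = 8.9443;  C_1 = 9.6925 → slack
cable 2: L_2 = ‖A_2−P‖ = 4.1231;  C_2 = 4.1231 → taut
cable 3: L_3 = ‖A_3−P‖ = 8.0623;  C_3 = 8.0622 → taut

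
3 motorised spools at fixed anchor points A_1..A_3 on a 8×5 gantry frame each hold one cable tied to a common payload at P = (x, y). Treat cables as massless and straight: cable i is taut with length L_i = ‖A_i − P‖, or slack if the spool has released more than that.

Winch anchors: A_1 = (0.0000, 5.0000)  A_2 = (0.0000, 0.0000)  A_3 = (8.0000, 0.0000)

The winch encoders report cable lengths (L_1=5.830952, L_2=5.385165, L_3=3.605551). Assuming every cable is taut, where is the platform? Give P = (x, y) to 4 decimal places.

circle eqns → linear via eq_j − eq_1; set q_j = A_j·A_j − L_j²
q_1 = 0.0000+25.0000−34.0000 = -9.0000
0.0000·x + 10.0000·y = q_1−q_2 = 20.0000
-16.0000·x + 10.0000·y = q_1−q_3 = -60.0000
solve first two rows → x=5.0000, y=2.0000

(5.0000, 2.0000)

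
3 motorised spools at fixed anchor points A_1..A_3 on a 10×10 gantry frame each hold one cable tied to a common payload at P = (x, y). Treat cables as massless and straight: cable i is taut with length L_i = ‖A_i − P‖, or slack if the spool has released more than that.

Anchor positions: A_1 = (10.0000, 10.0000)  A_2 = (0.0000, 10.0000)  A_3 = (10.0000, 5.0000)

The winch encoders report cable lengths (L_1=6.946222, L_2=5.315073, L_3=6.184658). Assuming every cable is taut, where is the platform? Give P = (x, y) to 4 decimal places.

(4.0000, 6.5000)

expand ‖A_i−P‖²=L_i² and subtract eq 1 (c_i ≔ ‖A_i‖²−L_i²)
c_1 = 100.0000+100.0000−48.2500 = 151.7500
eq1−eq2 → [20.0000  0.0000]·P = 80.0000
eq1−eq3 → [0.0000  10.0000]·P = 65.0000
2×2 solve → P = (4.0000, 6.5000)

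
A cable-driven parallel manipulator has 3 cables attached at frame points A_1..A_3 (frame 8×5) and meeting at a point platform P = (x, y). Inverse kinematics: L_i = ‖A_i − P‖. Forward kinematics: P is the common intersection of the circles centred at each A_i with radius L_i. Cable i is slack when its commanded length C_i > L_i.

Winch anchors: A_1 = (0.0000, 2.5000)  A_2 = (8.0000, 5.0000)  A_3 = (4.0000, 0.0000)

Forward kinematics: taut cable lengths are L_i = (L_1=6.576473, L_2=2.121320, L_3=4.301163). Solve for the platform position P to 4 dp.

expand ‖A_i−P‖²=L_i² and subtract eq 1 (k_i ≔ ‖A_i‖²−L_i²)
k_1 = 0.0000+6.2500−43.2500 = -37.0000
eq1−eq2 → [-16.0000  -5.0000]·P = -121.5000
eq1−eq3 → [-8.0000  5.0000]·P = -34.5000
2×2 solve → P = (6.5000, 3.5000)

(6.5000, 3.5000)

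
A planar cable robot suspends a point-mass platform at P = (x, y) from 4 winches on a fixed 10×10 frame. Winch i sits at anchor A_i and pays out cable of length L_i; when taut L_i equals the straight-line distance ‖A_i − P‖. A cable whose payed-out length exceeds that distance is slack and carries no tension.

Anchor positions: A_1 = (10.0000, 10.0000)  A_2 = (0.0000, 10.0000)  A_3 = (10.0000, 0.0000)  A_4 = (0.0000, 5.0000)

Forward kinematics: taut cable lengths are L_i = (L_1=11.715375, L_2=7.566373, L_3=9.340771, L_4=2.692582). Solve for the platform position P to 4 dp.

circle eqns → linear via eq_j − eq_1; set k_j = A_j·A_j − L_j²
k_1 = 100.0000+100.0000−137.2500 = 62.7500
20.0000·x + 0.0000·y = k_1−k_2 = 20.0000
0.0000·x + 20.0000·y = k_1−k_3 = 50.0000
20.0000·x + 10.0000·y = k_1−k_4 = 45.0000
solve first two rows → x=1.0000, y=2.5000
check cable 4: ‖A_4−P‖² = 7.2500 ≈ L_4² = 7.2500 ✓

(1.0000, 2.5000)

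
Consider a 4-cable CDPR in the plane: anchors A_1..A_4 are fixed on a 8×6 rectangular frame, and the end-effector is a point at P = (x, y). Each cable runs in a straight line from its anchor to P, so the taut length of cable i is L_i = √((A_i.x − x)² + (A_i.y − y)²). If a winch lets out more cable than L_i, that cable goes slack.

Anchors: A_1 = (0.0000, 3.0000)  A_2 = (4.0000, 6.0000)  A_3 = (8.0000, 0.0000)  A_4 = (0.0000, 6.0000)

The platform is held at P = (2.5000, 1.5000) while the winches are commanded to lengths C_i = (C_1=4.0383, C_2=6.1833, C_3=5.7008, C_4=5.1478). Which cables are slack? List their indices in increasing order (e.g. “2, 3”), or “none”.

1, 2

cable 1: √((-2.5000)²+(1.5000)²)=2.9155, C_1=4.0383: slack
cable 2: √((1.5000)²+(4.5000)²)=4.7434, C_2=6.1833: slack
cable 3: √((5.5000)²+(-1.5000)²)=5.7009, C_3=5.7008: taut
cable 4: √((-2.5000)²+(4.5000)²)=5.1478, C_4=5.1478: taut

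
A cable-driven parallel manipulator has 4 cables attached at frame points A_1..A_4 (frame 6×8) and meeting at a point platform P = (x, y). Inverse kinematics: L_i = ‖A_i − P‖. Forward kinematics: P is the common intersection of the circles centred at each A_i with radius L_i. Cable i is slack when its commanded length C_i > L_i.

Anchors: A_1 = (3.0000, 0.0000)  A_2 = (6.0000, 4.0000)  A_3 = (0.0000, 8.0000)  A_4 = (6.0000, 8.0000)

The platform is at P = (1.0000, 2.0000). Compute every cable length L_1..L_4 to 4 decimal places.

L_1: Δ = A_1−P = (2.0000, -2.0000) → ‖Δ‖ = √8.0000 = 2.8284
L_2: Δ = A_2−P = (5.0000, 2.0000) → ‖Δ‖ = √29.0000 = 5.3852
L_3: Δ = A_3−P = (-1.0000, 6.0000) → ‖Δ‖ = √37.0000 = 6.0828
L_4: Δ = A_4−P = (5.0000, 6.0000) → ‖Δ‖ = √61.0000 = 7.8102

(2.8284, 5.3852, 6.0828, 7.8102)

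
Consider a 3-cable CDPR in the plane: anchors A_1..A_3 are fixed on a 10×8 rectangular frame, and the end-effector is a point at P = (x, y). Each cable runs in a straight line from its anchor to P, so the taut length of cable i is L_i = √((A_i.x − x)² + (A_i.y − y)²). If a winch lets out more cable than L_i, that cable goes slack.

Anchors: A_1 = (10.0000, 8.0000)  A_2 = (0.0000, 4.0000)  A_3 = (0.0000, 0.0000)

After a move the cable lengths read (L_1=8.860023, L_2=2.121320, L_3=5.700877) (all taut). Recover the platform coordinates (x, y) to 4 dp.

(1.5000, 5.5000)

each cable: (A_i−P)·(A_i−P) = L_i²; let k_i = ‖A_i‖²−L_i²
k_1 = 100.0000+64.0000−78.5000 = 85.5000
row 1: 20.0000x + 8.0000y = 74.0000  (k_2=11.5000)
row 2: 20.0000x + 16.0000y = 118.0000  (k_3=-32.5000)
Cramer on rows 1–2 → x = 1.5000, y = 5.5000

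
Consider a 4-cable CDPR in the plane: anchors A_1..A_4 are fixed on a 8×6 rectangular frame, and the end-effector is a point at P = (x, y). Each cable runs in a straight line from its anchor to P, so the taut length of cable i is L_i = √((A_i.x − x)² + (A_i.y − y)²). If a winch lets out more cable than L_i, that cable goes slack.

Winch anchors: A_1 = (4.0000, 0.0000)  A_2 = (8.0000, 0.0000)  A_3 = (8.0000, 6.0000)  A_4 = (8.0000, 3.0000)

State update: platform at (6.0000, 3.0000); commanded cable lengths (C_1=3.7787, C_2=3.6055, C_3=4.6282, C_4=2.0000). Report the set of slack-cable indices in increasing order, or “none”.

1, 3

cable 1: L_1 = ‖A_1−P‖ = 3.6056;  C_1 = 3.7787 → slack
cable 2: L_2 = ‖A_2−P‖ = 3.6056;  C_2 = 3.6055 → taut
cable 3: L_3 = ‖A_3−P‖ = 3.6056;  C_3 = 4.6282 → slack
cable 4: L_4 = ‖A_4−P‖ = 2.0000;  C_4 = 2.0000 → taut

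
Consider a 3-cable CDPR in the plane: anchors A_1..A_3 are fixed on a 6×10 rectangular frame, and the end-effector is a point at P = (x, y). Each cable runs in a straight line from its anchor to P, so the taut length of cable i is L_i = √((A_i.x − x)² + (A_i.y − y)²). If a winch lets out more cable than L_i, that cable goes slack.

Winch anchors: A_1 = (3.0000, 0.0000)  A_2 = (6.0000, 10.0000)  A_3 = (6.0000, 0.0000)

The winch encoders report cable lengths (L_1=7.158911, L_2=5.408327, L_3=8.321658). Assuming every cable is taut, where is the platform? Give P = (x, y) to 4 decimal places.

(1.5000, 7.0000)

each cable: (A_i−P)·(A_i−P) = L_i²; let q_i = ‖A_i‖²−L_i²
q_1 = 9.0000+0.0000−51.2500 = -42.2500
row 1: -6.0000x − 20.0000y = -149.0000  (q_2=106.7500)
row 2: -6.0000x + 0.0000y = -9.0000  (q_3=-33.2500)
Cramer on rows 1–2 → x = 1.5000, y = 7.0000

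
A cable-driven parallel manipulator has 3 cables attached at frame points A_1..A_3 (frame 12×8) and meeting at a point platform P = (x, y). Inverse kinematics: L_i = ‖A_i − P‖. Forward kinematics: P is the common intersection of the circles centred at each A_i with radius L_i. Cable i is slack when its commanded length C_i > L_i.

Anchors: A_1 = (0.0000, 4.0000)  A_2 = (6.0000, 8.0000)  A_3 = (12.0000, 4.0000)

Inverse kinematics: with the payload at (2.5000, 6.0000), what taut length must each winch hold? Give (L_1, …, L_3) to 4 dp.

L_1 = √((0.0000−2.5000)² + (4.0000−6.0000)²) = 3.2016
L_2 = √((6.0000−2.5000)² + (8.0000−6.0000)²) = 4.0311
L_3 = √((12.0000−2.5000)² + (4.0000−6.0000)²) = 9.7082

(3.2016, 4.0311, 9.7082)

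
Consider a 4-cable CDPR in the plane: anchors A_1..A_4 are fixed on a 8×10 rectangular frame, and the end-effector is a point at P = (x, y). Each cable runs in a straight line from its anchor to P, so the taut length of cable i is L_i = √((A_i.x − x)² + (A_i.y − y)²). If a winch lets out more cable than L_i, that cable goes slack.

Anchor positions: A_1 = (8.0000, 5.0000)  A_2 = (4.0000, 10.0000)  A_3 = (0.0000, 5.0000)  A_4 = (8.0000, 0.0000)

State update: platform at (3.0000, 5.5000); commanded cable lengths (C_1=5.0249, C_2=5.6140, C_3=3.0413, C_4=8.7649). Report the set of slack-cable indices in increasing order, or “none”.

i=1: geometric 5.0249 vs commanded 5.0249 ⇒ taut
i=2: geometric 4.6098 vs commanded 5.6140 ⇒ slack
i=3: geometric 3.0414 vs commanded 3.0413 ⇒ taut
i=4: geometric 7.4330 vs commanded 8.7649 ⇒ slack

2, 4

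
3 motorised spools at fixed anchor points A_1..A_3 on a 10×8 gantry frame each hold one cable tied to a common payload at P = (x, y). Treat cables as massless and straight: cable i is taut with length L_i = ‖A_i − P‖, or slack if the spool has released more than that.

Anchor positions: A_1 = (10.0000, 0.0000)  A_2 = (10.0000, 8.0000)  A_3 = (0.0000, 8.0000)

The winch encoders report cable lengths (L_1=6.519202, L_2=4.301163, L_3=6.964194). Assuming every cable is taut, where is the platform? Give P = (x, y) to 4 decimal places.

each cable: (A_i−P)·(A_i−P) = L_i²; let c_i = ‖A_i‖²−L_i²
c_1 = 100.0000+0.0000−42.5000 = 57.5000
row 1: 0.0000x − 16.0000y = -88.0000  (c_2=145.5000)
row 2: 20.0000x − 16.0000y = 42.0000  (c_3=15.5000)
Cramer on rows 1–2 → x = 6.5000, y = 5.5000

(6.5000, 5.5000)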